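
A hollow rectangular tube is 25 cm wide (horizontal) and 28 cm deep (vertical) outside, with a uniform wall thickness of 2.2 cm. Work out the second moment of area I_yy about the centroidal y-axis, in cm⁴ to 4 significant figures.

Break the section into simple shapes (no overlaps), measuring from the bottom-left corner of the bounding box.
Outer rectangle: 25 × 28, A = 700 cm², x = 12.5 cm, Ī = 36458.3 cm⁴.
Inner void (subtracted): 20.6 × 23.6, A = 486.16 cm², x = 12.5 cm, Ī = 17192.2 cm⁴.
By symmetry the centroid is at mid-width, x̄ = 12.5 cm.
All pieces are centred on the centroidal y-axis, so I = ΣĪ (holes subtracted) = 19266.1 cm⁴.

I_yy ≈ 1.927 × 10⁴ cm⁴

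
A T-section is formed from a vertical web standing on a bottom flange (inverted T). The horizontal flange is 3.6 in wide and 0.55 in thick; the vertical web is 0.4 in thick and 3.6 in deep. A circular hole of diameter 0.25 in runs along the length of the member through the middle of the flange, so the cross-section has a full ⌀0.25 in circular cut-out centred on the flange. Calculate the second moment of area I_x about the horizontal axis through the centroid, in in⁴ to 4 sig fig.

Break the section into simple shapes (no overlaps), measuring from the bottom-left corner of the bounding box.
Flange: 3.6 × 0.55, A = 1.98 in², y = 0.275 in, Ī = 0.0499125 in⁴.
Web: 0.4 × 3.6, A = 1.44 in², y = 2.35 in, Ī = 1.5552 in⁴.
Hole (subtracted): ⌀0.25, A = 0.0490874 in², y = 0.275 in, Ī = 0.000191748 in⁴.
Centroid: ȳ = ΣA·y / ΣA = 1.16141 in.
Transfer each piece to the horizontal axis through the centroid using Ī + A·d² with d = y − 1.16141:
  flange: d = -0.886407 in → contributes +1.60563 in⁴
  web: d = 1.18859 in → contributes +3.58957 in⁴
  hole: d = -0.886407 in → contributes −0.0387605 in⁴
Total I = 5.15644 in⁴.

I_x ≈ 5.156 in⁴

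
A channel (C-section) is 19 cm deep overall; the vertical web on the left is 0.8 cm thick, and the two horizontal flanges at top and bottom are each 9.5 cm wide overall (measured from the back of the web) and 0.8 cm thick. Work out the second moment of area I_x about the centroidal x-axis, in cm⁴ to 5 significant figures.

Split into non-overlapping primitives; take the origin at the lower-left of the bounding box.
Web: 0.8 × 19, A = 15.2 cm², y = 9.5 cm, Ī = 457.2667 cm⁴.
Top flange (beyond web): 8.7 × 0.8, A = 6.96 cm², y = 18.6 cm, Ī = 0.3712 cm⁴.
Bottom flange (beyond web): 8.7 × 0.8, A = 6.96 cm², y = 0.4 cm, Ī = 0.3712 cm⁴.
By symmetry the centroid is at mid-height, ȳ = 9.5 cm.
Transfer each piece to the centroidal x-axis using Ī + A·d² with d = y − 9.5:
  web: d = 0 cm → contributes +457.2667 cm⁴
  top flange (beyond web): d = 9.1 cm → contributes +576.7288 cm⁴
  bottom flange (beyond web): d = -9.1 cm → contributes +576.7288 cm⁴
Total I = 1610.724 cm⁴.

I_x ≈ 1610.7 cm⁴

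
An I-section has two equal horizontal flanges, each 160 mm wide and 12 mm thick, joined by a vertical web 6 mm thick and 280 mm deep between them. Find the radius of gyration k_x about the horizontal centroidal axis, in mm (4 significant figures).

k_x ≈ 129.7 mm

Break the section into simple shapes (no overlaps), measuring from the bottom-left corner of the bounding box.
Bottom flange: 160 × 12, A = 1 920 mm², y = 6 mm, Ī = 23 040 mm⁴.
Web: 6 × 280, A = 1 680 mm², y = 152 mm, Ī = 10 976 000 mm⁴.
Top flange: 160 × 12, A = 1 920 mm², y = 298 mm, Ī = 23 040 mm⁴.
By symmetry the centroid is at mid-height, ȳ = 152 mm.
Transfer each piece to the horizontal centroidal axis using Ī + A·d² with d = y − 152:
  bottom flange: d = -146 mm → contributes +40 949 760 mm⁴
  web: d = 0 mm → contributes +10 976 000 mm⁴
  top flange: d = 146 mm → contributes +40 949 760 mm⁴
Total I = 92 875 520 mm⁴.
Radius of gyration: k = √(I/A) = √(92 875 520 / 5 520) = 129.712 mm.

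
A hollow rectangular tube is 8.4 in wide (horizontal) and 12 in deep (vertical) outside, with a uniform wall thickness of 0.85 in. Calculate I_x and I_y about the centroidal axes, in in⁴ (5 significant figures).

Treat the section as a set of non-overlapping primitives; coordinates are from the bounding-box lower-left.
Outer rectangle: 8.4 × 12, A = 100.8 in², y = 6 in, Ī = 1209.6 in⁴.
Inner void (subtracted): 6.7 × 10.3, A = 69.01 in², y = 6 in, Ī = 610.1059 in⁴.
By symmetry the centroid is at mid-height, ȳ = 6 in.
All pieces are centred on the centroidal x-axis, so I = ΣĪ (holes subtracted) = 599.4941 in⁴.
Repeating about the centroidal y-axis gives I_y = 334.5491 in⁴.

I_x ≈ 599.49 in⁴, I_y ≈ 334.55 in⁴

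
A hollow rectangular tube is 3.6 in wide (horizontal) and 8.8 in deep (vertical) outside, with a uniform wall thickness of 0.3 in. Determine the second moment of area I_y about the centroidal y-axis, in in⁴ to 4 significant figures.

Break the section into simple shapes (no overlaps), measuring from the bottom-left corner of the bounding box.
Outer rectangle: 3.6 × 8.8, A = 31.68 in², x = 1.8 in, Ī = 34.2144 in⁴.
Inner void (subtracted): 3 × 8.2, A = 24.6 in², x = 1.8 in, Ī = 18.45 in⁴.
By symmetry the centroid is at mid-width, x̄ = 1.8 in.
All pieces are centred on the centroidal y-axis, so I = ΣĪ (holes subtracted) = 15.7644 in⁴.

I_y ≈ 15.76 in⁴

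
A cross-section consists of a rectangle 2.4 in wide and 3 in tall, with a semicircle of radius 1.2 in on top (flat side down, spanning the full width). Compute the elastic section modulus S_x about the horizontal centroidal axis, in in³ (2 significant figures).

Decompose the section into non-overlapping parts with the origin at the bottom-left of its bounding rectangle.
Rectangular body: 2.4 × 3, A = 7.2 in², y = 1.5 in, Ī = 5.4 in⁴.
Semicircular cap: semicircle r = 1.2, A = 2.262 in², y = 3.509 in, Ī = 0.2276 in⁴.
Centroid: ȳ = ΣA·y / ΣA = 1.98 in.
Transfer each piece to the horizontal centroidal axis using Ī + A·d² with d = y − 1.98:
  rectangular body: d = -0.4803 in → contributes +7.061 in⁴
  semicircular cap: d = 1.529 in → contributes +5.515 in⁴
Total I = 12.58 in⁴.
Extreme fibre distance c = 2.22 in; S = I/c = 5.666 in³.

S_x ≈ 5.7 in³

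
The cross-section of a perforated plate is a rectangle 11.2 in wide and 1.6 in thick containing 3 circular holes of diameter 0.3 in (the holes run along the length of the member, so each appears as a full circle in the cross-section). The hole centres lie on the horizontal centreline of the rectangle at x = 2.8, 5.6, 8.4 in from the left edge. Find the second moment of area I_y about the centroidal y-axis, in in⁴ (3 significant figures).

Split into non-overlapping primitives; take the origin at the lower-left of the bounding box.
Plate: 11.2 × 1.6, A = 17.92 in², x = 5.6 in, Ī = 187.32 in⁴.
Hole 1 (subtracted): ⌀0.3, A = 0.070686 in², x = 2.8 in, Ī = 0.00039761 in⁴.
Hole 2 (subtracted): ⌀0.3, A = 0.070686 in², x = 5.6 in, Ī = 0.00039761 in⁴.
Hole 3 (subtracted): ⌀0.3, A = 0.070686 in², x = 8.4 in, Ī = 0.00039761 in⁴.
By symmetry the centroid is at mid-width, x̄ = 5.6 in.
Transfer each piece to the centroidal y-axis using Ī + A·d² with d = x − 5.6:
  plate: d = 0 in → contributes +187.32 in⁴
  hole 1: d = -2.8 in → contributes −0.55457 in⁴
  hole 2: d = 0 in → contributes −0.00039761 in⁴
  hole 3: d = 2.8 in → contributes −0.55457 in⁴
Total I = 186.21 in⁴.

I_y ≈ 186 in⁴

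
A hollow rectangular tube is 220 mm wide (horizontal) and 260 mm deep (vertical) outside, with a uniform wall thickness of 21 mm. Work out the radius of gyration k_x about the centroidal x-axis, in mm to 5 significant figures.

Treat the section as a set of non-overlapping primitives; coordinates are from the bounding-box lower-left.
Outer rectangle: 220 × 260, A = 57 200 mm², y = 130 mm, Ī = 322 226 667 mm⁴.
Inner void (subtracted): 178 × 218, A = 38 804 mm², y = 130 mm, Ī = 153 676 775 mm⁴.
By symmetry the centroid is at mid-height, ȳ = 130 mm.
All pieces are centred on the centroidal x-axis, so I = ΣĪ (holes subtracted) = 168 549 892 mm⁴.
Radius of gyration: k = √(I/A) = √(168 549 892 / 18 396) = 95.71997 mm.

k_x ≈ 95.720 mm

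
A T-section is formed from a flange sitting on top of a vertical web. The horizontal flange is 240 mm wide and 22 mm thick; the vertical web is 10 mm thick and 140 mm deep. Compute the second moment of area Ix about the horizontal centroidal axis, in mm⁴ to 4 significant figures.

Decompose the section into non-overlapping parts with the origin at the bottom-left of its bounding rectangle.
Flange: 240 × 22, A = 5 280 mm², y = 151 mm, Ī = 212 960 mm⁴.
Web: 10 × 140, A = 1 400 mm², y = 70 mm, Ī = 2 286 667 mm⁴.
Centroid: ȳ = ΣA·y / ΣA = 134.024 mm.
Transfer each piece to the horizontal centroidal axis using Ī + A·d² with d = y − 134.024:
  flange: d = 16.976 mm → contributes +1 734 583 mm⁴
  web: d = -64.024 mm → contributes +8 025 360 mm⁴
Total I = 9 759 943 mm⁴.

Ix ≈ 9.760 × 10⁶ mm⁴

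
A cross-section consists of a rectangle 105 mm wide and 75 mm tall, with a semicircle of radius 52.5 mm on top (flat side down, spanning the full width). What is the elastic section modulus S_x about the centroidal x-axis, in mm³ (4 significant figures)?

Split into non-overlapping primitives; take the origin at the lower-left of the bounding box.
Rectangular body: 105 × 75, A = 7 875 mm², y = 37.5 mm, Ī = 3 691 406 mm⁴.
Semicircular cap: semicircle r = 52.5, A = 4329.51 mm², y = 97.2817 mm, Ī = 833 814 mm⁴.
Centroid: ȳ = ΣA·y / ΣA = 58.7074 mm.
Transfer each piece to the centroidal x-axis using Ī + A·d² with d = y − 58.7074:
  rectangular body: d = -21.2074 mm → contributes +7 233 201 mm⁴
  semicircular cap: d = 38.5743 mm → contributes +7 276 034 mm⁴
Total I = 14 509 235 mm⁴.
Extreme fibre distance c = 68.7926 mm; S = I/c = 210 913 mm³.

S_x ≈ 2.109 × 10⁵ mm³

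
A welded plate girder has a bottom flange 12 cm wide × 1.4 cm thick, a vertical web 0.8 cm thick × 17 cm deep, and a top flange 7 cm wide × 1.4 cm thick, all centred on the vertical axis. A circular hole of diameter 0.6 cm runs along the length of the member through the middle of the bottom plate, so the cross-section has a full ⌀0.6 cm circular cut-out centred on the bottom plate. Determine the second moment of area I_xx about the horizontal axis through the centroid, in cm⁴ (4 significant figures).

I_xx ≈ 2464 cm⁴

Treat the section as a set of non-overlapping primitives; coordinates are from the bounding-box lower-left.
Bottom plate: 12 × 1.4, A = 16.8 cm², y = 0.7 cm, Ī = 2.744 cm⁴.
Web plate: 0.8 × 17, A = 13.6 cm², y = 9.9 cm, Ī = 327.533 cm⁴.
Top plate: 7 × 1.4, A = 9.8 cm², y = 19.1 cm, Ī = 1.60067 cm⁴.
Hole (subtracted): ⌀0.6, A = 0.282743 cm², y = 0.7 cm, Ī = 0.00636173 cm⁴.
Centroid: ȳ = ΣA·y / ΣA = 8.35183 cm.
Transfer each piece to the horizontal axis through the centroid using Ī + A·d² with d = y − 8.35183:
  bottom plate: d = -7.65183 cm → contributes +986.392 cm⁴
  web plate: d = 1.54817 cm → contributes +360.13 cm⁴
  top plate: d = 10.7482 cm → contributes +1133.73 cm⁴
  hole: d = -7.65183 cm → contributes −16.5611 cm⁴
Total I = 2463.69 cm⁴.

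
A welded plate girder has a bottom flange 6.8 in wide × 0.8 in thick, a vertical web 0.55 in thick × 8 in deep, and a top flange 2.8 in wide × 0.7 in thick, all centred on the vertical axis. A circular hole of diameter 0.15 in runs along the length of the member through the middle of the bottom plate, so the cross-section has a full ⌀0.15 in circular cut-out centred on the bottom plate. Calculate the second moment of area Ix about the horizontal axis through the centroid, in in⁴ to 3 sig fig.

Ix ≈ 146 in⁴

Decompose the section into non-overlapping parts with the origin at the bottom-left of its bounding rectangle.
Bottom plate: 6.8 × 0.8, A = 5.44 in², y = 0.4 in, Ī = 0.29013 in⁴.
Web plate: 0.55 × 8, A = 4.4 in², y = 4.8 in, Ī = 23.467 in⁴.
Top plate: 2.8 × 0.7, A = 1.96 in², y = 9.15 in, Ī = 0.080033 in⁴.
Hole (subtracted): ⌀0.15, A = 0.017671 in², y = 0.4 in, Ī = 0.00002485 in⁴.
Centroid: ȳ = ΣA·y / ΣA = 3.4987 in.
Transfer each piece to the horizontal axis through the centroid using Ī + A·d² with d = y − 3.4987:
  bottom plate: d = -3.0987 in → contributes +52.525 in⁴
  web plate: d = 1.3013 in → contributes +30.917 in⁴
  top plate: d = 5.6513 in → contributes +62.677 in⁴
  hole: d = -3.0987 in → contributes −0.16971 in⁴
Total I = 145.95 in⁴.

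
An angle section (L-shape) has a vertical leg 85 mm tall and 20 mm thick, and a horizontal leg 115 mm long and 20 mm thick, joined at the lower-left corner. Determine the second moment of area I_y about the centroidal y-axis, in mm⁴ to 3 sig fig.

I_y ≈ 4.45 × 10⁶ mm⁴

Break the section into simple shapes (no overlaps), measuring from the bottom-left corner of the bounding box.
Vertical leg: 20 × 85, A = 1 700 mm², x = 10 mm, Ī = 56 667 mm⁴.
Horizontal leg (remainder): 95 × 20, A = 1 900 mm², x = 67.5 mm, Ī = 1 428 958 mm⁴.
Centroid: x̄ = ΣA·x / ΣA = 40.347 mm.
Transfer each piece to the centroidal y-axis using Ī + A·d² with d = x − 40.347:
  vertical leg: d = -30.347 mm → contributes +1 622 288 mm⁴
  horizontal leg (remainder): d = 27.153 mm → contributes +2 829 778 mm⁴
Total I = 4 452 066 mm⁴.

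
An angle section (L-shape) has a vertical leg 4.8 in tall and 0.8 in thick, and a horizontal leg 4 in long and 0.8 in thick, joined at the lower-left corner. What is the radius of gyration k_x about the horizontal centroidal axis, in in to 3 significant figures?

k_x ≈ 1.46 in

Split into non-overlapping primitives; take the origin at the lower-left of the bounding box.
Vertical leg: 0.8 × 4.8, A = 3.84 in², y = 2.4 in, Ī = 7.3728 in⁴.
Horizontal leg (remainder): 3.2 × 0.8, A = 2.56 in², y = 0.4 in, Ī = 0.13653 in⁴.
Centroid: ȳ = ΣA·y / ΣA = 1.6 in.
Transfer each piece to the horizontal centroidal axis using Ī + A·d² with d = y − 1.6:
  vertical leg: d = 0.8 in → contributes +9.8304 in⁴
  horizontal leg (remainder): d = -1.2 in → contributes +3.8229 in⁴
Total I = 13.653 in⁴.
Radius of gyration: k = √(I/A) = √(13.653 / 6.4) = 1.4606 in.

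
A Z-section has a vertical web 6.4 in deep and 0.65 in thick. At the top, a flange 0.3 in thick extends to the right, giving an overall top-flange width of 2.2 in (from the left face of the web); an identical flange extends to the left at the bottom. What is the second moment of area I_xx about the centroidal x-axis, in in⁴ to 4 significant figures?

Break the section into simple shapes (no overlaps), measuring from the bottom-left corner of the bounding box.
Web: 0.65 × 6.4, A = 4.16 in², y = 3.2 in, Ī = 14.1995 in⁴.
Top flange (beyond web): 1.55 × 0.3, A = 0.465 in², y = 6.25 in, Ī = 0.0034875 in⁴.
Bottom flange (beyond web): 1.55 × 0.3, A = 0.465 in², y = 0.15 in, Ī = 0.0034875 in⁴.
Centroid: ȳ = ΣA·y / ΣA = 3.2 in.
Transfer each piece to the centroidal x-axis using Ī + A·d² with d = y − 3.2:
  web: d = 0 in → contributes +14.1995 in⁴
  top flange (beyond web): d = 3.05 in → contributes +4.32915 in⁴
  bottom flange (beyond web): d = -3.05 in → contributes +4.32915 in⁴
Total I = 22.8578 in⁴.

I_xx ≈ 22.86 in⁴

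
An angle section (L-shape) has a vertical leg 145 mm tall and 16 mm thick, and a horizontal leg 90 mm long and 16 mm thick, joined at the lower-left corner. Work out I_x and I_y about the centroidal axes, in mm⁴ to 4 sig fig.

I_x ≈ 7.351 × 10⁶ mm⁴, I_y ≈ 2.177 × 10⁶ mm⁴

Treat the section as a set of non-overlapping primitives; coordinates are from the bounding-box lower-left.
Vertical leg: 16 × 145, A = 2 320 mm², y = 72.5 mm, Ī = 4 064 833 mm⁴.
Horizontal leg (remainder): 74 × 16, A = 1 184 mm², y = 8 mm, Ī = 25258.7 mm⁴.
Centroid: ȳ = ΣA·y / ΣA = 50.7055 mm.
Transfer each piece to the centroidal x-axis using Ī + A·d² with d = y − 50.7055:
  vertical leg: d = 21.7945 mm → contributes +5 166 836 mm⁴
  horizontal leg (remainder): d = -42.7055 mm → contributes +2 184 588 mm⁴
Total I = 7 351 424 mm⁴.
For the y-axis: x̄ = 23.2055 mm.
Repeating about the centroidal y-axis gives I_y = 2 177 244 mm⁴.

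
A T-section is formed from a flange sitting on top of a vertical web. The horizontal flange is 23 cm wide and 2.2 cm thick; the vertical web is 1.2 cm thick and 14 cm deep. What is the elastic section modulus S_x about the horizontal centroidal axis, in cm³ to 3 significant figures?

S_x ≈ 85.8 cm³

Treat the section as a set of non-overlapping primitives; coordinates are from the bounding-box lower-left.
Flange: 23 × 2.2, A = 50.6 cm², y = 15.1 cm, Ī = 20.409 cm⁴.
Web: 1.2 × 14, A = 16.8 cm², y = 7 cm, Ī = 274.4 cm⁴.
Centroid: ȳ = ΣA·y / ΣA = 13.081 cm.
Transfer each piece to the horizontal centroidal axis using Ī + A·d² with d = y − 13.081:
  flange: d = 2.019 cm → contributes +226.67 cm⁴
  web: d = -6.081 cm → contributes +895.64 cm⁴
Total I = 1122.3 cm⁴.
Extreme fibre distance c = 13.081 cm; S = I/c = 85.797 cm³.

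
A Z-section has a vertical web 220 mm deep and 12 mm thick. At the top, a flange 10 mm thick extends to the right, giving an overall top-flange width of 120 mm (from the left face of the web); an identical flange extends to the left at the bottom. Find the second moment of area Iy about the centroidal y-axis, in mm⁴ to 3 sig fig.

Treat the section as a set of non-overlapping primitives; coordinates are from the bounding-box lower-left.
Web: 12 × 220, A = 2 640 mm², x = 114 mm, Ī = 31 680 mm⁴.
Top flange (beyond web): 108 × 10, A = 1 080 mm², x = 174 mm, Ī = 1 049 760 mm⁴.
Bottom flange (beyond web): 108 × 10, A = 1 080 mm², x = 54 mm, Ī = 1 049 760 mm⁴.
Centroid: x̄ = ΣA·x / ΣA = 114 mm.
Transfer each piece to the centroidal y-axis using Ī + A·d² with d = x − 114:
  web: d = 0 mm → contributes +31 680 mm⁴
  top flange (beyond web): d = 60 mm → contributes +4 937 760 mm⁴
  bottom flange (beyond web): d = -60 mm → contributes +4 937 760 mm⁴
Total I = 9 907 200 mm⁴.

Iy ≈ 9.91 × 10⁶ mm⁴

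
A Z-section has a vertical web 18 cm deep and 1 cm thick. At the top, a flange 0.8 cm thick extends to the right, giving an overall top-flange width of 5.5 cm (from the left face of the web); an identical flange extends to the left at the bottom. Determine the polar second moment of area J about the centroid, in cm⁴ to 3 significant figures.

J ≈ 1090 cm⁴

Decompose the section into non-overlapping parts with the origin at the bottom-left of its bounding rectangle.
Web: 1 × 18, A = 18 cm², y = 9 cm, Ī = 486 cm⁴.
Top flange (beyond web): 4.5 × 0.8, A = 3.6 cm², y = 17.6 cm, Ī = 0.192 cm⁴.
Bottom flange (beyond web): 4.5 × 0.8, A = 3.6 cm², y = 0.4 cm, Ī = 0.192 cm⁴.
Centroid: ȳ = ΣA·y / ΣA = 9 cm.
Transfer each piece to the centroidal x-axis using Ī + A·d² with d = y − 9:
  web: d = 0 cm → contributes +486 cm⁴
  top flange (beyond web): d = 8.6 cm → contributes +266.45 cm⁴
  bottom flange (beyond web): d = -8.6 cm → contributes +266.45 cm⁴
Total I = 1018.9 cm⁴.
For the y-axis: x̄ = 5 cm.
Repeating about the centroidal y-axis gives I_y = 68.1 cm⁴.
Polar second moment: J = I_x + I_y = 1 087 cm⁴.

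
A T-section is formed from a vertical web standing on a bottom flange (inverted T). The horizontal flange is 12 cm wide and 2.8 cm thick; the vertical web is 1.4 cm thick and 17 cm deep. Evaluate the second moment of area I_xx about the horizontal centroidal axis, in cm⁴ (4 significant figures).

I_xx ≈ 1961 cm⁴

Treat the section as a set of non-overlapping primitives; coordinates are from the bounding-box lower-left.
Flange: 12 × 2.8, A = 33.6 cm², y = 1.4 cm, Ī = 21.952 cm⁴.
Web: 1.4 × 17, A = 23.8 cm², y = 11.3 cm, Ī = 573.183 cm⁴.
Centroid: ȳ = ΣA·y / ΣA = 5.50488 cm.
Transfer each piece to the horizontal centroidal axis using Ī + A·d² with d = y − 5.50488:
  flange: d = -4.10488 cm → contributes +588.113 cm⁴
  web: d = 5.79512 cm → contributes +1372.47 cm⁴
Total I = 1960.58 cm⁴.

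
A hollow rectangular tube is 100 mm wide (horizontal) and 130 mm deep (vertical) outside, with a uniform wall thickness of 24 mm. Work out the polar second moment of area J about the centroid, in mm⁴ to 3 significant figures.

Split into non-overlapping primitives; take the origin at the lower-left of the bounding box.
Outer rectangle: 100 × 130, A = 13 000 mm², y = 65 mm, Ī = 18 308 333 mm⁴.
Inner void (subtracted): 52 × 82, A = 4 264 mm², y = 65 mm, Ī = 2 389 261 mm⁴.
By symmetry the centroid is at mid-height, ȳ = 65 mm.
All pieces are centred on the centroidal x-axis, so I = ΣĪ (holes subtracted) = 15 919 072 mm⁴.
Repeating about the centroidal y-axis gives I_y = 9 872 512 mm⁴.
Polar second moment: J = I_x + I_y = 25 791 584 mm⁴.

J ≈ 2.58 × 10⁷ mm⁴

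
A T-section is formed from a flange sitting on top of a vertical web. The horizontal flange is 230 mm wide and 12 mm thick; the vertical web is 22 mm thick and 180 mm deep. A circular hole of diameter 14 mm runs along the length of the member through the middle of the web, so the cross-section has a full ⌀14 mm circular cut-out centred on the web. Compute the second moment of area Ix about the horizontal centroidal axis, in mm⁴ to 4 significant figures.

Break the section into simple shapes (no overlaps), measuring from the bottom-left corner of the bounding box.
Flange: 230 × 12, A = 2 760 mm², y = 186 mm, Ī = 33 120 mm⁴.
Web: 22 × 180, A = 3 960 mm², y = 90 mm, Ī = 10 692 000 mm⁴.
Hole (subtracted): ⌀14, A = 153.938 mm², y = 90 mm, Ī = 1885.74 mm⁴.
Centroid: ȳ = ΣA·y / ΣA = 130.353 mm.
Transfer each piece to the horizontal centroidal axis using Ī + A·d² with d = y − 130.353:
  flange: d = 55.647 mm → contributes +8 579 719 mm⁴
  web: d = -40.353 mm → contributes +17 140 309 mm⁴
  hole: d = -40.353 mm → contributes −252 552 mm⁴
Total I = 25 467 475 mm⁴.

Ix ≈ 2.547 × 10⁷ mm⁴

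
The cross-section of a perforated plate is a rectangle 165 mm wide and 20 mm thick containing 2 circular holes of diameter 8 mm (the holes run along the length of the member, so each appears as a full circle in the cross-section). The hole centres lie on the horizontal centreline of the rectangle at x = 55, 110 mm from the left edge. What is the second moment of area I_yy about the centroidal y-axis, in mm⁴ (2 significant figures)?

Decompose the section into non-overlapping parts with the origin at the bottom-left of its bounding rectangle.
Plate: 165 × 20, A = 3 300 mm², x = 82.5 mm, Ī = 7 486 875 mm⁴.
Hole 1 (subtracted): ⌀8, A = 50.27 mm², x = 55 mm, Ī = 201.1 mm⁴.
Hole 2 (subtracted): ⌀8, A = 50.27 mm², x = 110 mm, Ī = 201.1 mm⁴.
By symmetry the centroid is at mid-width, x̄ = 82.5 mm.
Transfer each piece to the centroidal y-axis using Ī + A·d² with d = x − 82.5:
  plate: d = 0 mm → contributes +7 486 875 mm⁴
  hole 1: d = -27.5 mm → contributes −38 214 mm⁴
  hole 2: d = 27.5 mm → contributes −38 214 mm⁴
Total I = 7 410 446 mm⁴.

I_yy ≈ 7.4 × 10⁶ mm⁴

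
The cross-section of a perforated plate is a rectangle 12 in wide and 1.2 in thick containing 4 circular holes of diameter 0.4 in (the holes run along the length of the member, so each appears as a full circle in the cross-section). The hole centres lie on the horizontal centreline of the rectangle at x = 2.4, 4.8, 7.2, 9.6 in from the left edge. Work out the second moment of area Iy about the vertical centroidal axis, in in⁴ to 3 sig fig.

Iy ≈ 169 in⁴

Split into non-overlapping primitives; take the origin at the lower-left of the bounding box.
Plate: 12 × 1.2, A = 14.4 in², x = 6 in, Ī = 172.8 in⁴.
Hole 1 (subtracted): ⌀0.4, A = 0.12566 in², x = 2.4 in, Ī = 0.0012566 in⁴.
Hole 2 (subtracted): ⌀0.4, A = 0.12566 in², x = 4.8 in, Ī = 0.0012566 in⁴.
Hole 3 (subtracted): ⌀0.4, A = 0.12566 in², x = 7.2 in, Ī = 0.0012566 in⁴.
Hole 4 (subtracted): ⌀0.4, A = 0.12566 in², x = 9.6 in, Ī = 0.0012566 in⁴.
By symmetry the centroid is at mid-width, x̄ = 6 in.
Transfer each piece to the vertical centroidal axis using Ī + A·d² with d = x − 6:
  plate: d = 0 in → contributes +172.8 in⁴
  hole 1: d = -3.6 in → contributes −1.6299 in⁴
  hole 2: d = -1.2 in → contributes −0.18221 in⁴
  hole 3: d = 1.2 in → contributes −0.18221 in⁴
  hole 4: d = 3.6 in → contributes −1.6299 in⁴
Total I = 169.18 in⁴.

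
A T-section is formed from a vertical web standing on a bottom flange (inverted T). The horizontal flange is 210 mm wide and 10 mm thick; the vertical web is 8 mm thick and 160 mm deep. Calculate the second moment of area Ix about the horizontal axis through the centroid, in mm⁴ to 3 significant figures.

Ix ≈ 8.49 × 10⁶ mm⁴

Treat the section as a set of non-overlapping primitives; coordinates are from the bounding-box lower-left.
Flange: 210 × 10, A = 2 100 mm², y = 5 mm, Ī = 17 500 mm⁴.
Web: 8 × 160, A = 1 280 mm², y = 90 mm, Ī = 2 730 667 mm⁴.
Centroid: ȳ = ΣA·y / ΣA = 37.189 mm.
Transfer each piece to the horizontal axis through the centroid using Ī + A·d² with d = y − 37.189:
  flange: d = -32.189 mm → contributes +2 193 424 mm⁴
  web: d = 52.811 mm → contributes +6 300 542 mm⁴
Total I = 8 493 965 mm⁴.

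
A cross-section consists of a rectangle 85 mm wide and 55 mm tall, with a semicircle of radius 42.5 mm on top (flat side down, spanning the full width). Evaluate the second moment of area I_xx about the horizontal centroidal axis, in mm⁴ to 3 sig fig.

I_xx ≈ 5.20 × 10⁶ mm⁴

Break the section into simple shapes (no overlaps), measuring from the bottom-left corner of the bounding box.
Rectangular body: 85 × 55, A = 4 675 mm², y = 27.5 mm, Ī = 1 178 490 mm⁴.
Semicircular cap: semicircle r = 42.5, A = 2837.3 mm², y = 73.038 mm, Ī = 358 086 mm⁴.
Centroid: ȳ = ΣA·y / ΣA = 44.699 mm.
Transfer each piece to the horizontal centroidal axis using Ī + A·d² with d = y − 44.699:
  rectangular body: d = -17.199 mm → contributes +2 561 344 mm⁴
  semicircular cap: d = 28.339 mm → contributes +2 636 646 mm⁴
Total I = 5 197 990 mm⁴.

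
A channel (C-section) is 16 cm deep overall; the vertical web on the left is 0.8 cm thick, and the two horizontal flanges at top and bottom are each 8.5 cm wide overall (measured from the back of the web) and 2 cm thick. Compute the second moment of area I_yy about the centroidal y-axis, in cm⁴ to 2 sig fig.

I_yy ≈ 320 cm⁴

Treat the section as a set of non-overlapping primitives; coordinates are from the bounding-box lower-left.
Web: 0.8 × 16, A = 12.8 cm², x = 0.4 cm, Ī = 0.6827 cm⁴.
Top flange (beyond web): 7.7 × 2, A = 15.4 cm², x = 4.65 cm, Ī = 76.09 cm⁴.
Bottom flange (beyond web): 7.7 × 2, A = 15.4 cm², x = 4.65 cm, Ī = 76.09 cm⁴.
Centroid: x̄ = ΣA·x / ΣA = 3.402 cm.
Transfer each piece to the centroidal y-axis using Ī + A·d² with d = x − 3.402:
  web: d = -3.002 cm → contributes +116.1 cm⁴
  top flange (beyond web): d = 1.248 cm → contributes +100.1 cm⁴
  bottom flange (beyond web): d = 1.248 cm → contributes +100.1 cm⁴
Total I = 316.2 cm⁴.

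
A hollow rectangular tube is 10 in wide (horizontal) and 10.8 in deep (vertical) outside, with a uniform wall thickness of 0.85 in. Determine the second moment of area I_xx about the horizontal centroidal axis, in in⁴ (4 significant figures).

I_xx ≈ 528.5 in⁴

Split into non-overlapping primitives; take the origin at the lower-left of the bounding box.
Outer rectangle: 10 × 10.8, A = 108 in², y = 5.4 in, Ī = 1049.76 in⁴.
Inner void (subtracted): 8.3 × 9.1, A = 75.53 in², y = 5.4 in, Ī = 521.22 in⁴.
By symmetry the centroid is at mid-height, ȳ = 5.4 in.
All pieces are centred on the horizontal centroidal axis, so I = ΣĪ (holes subtracted) = 528.54 in⁴.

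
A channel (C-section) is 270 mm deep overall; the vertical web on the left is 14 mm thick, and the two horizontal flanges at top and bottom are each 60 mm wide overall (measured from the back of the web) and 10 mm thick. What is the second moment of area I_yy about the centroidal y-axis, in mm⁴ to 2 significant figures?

Treat the section as a set of non-overlapping primitives; coordinates are from the bounding-box lower-left.
Web: 14 × 270, A = 3 780 mm², x = 7 mm, Ī = 61 740 mm⁴.
Top flange (beyond web): 46 × 10, A = 460 mm², x = 37 mm, Ī = 81 113 mm⁴.
Bottom flange (beyond web): 46 × 10, A = 460 mm², x = 37 mm, Ī = 81 113 mm⁴.
Centroid: x̄ = ΣA·x / ΣA = 12.87 mm.
Transfer each piece to the centroidal y-axis using Ī + A·d² with d = x − 12.87:
  web: d = -5.872 mm → contributes +192 091 mm⁴
  top flange (beyond web): d = 24.13 mm → contributes +348 900 mm⁴
  bottom flange (beyond web): d = 24.13 mm → contributes +348 900 mm⁴
Total I = 889 890 mm⁴.

I_yy ≈ 8.9 × 10⁵ mm⁴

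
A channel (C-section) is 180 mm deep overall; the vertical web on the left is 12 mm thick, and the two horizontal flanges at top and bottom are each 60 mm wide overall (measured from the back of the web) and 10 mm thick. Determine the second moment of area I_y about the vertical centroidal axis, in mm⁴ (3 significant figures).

Treat the section as a set of non-overlapping primitives; coordinates are from the bounding-box lower-left.
Web: 12 × 180, A = 2 160 mm², x = 6 mm, Ī = 25 920 mm⁴.
Top flange (beyond web): 48 × 10, A = 480 mm², x = 36 mm, Ī = 92 160 mm⁴.
Bottom flange (beyond web): 48 × 10, A = 480 mm², x = 36 mm, Ī = 92 160 mm⁴.
Centroid: x̄ = ΣA·x / ΣA = 15.231 mm.
Transfer each piece to the vertical centroidal axis using Ī + A·d² with d = x − 15.231:
  web: d = -9.2308 mm → contributes +209 967 mm⁴
  top flange (beyond web): d = 20.769 mm → contributes +299 213 mm⁴
  bottom flange (beyond web): d = 20.769 mm → contributes +299 213 mm⁴
Total I = 808 394 mm⁴.

I_y ≈ 8.08 × 10⁵ mm⁴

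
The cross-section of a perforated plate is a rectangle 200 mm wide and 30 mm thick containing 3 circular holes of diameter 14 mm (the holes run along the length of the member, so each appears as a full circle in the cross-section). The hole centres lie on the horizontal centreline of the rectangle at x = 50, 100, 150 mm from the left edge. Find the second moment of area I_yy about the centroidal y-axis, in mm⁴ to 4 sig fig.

Split into non-overlapping primitives; take the origin at the lower-left of the bounding box.
Plate: 200 × 30, A = 6 000 mm², x = 100 mm, Ī = 20 000 000 mm⁴.
Hole 1 (subtracted): ⌀14, A = 153.938 mm², x = 50 mm, Ī = 1885.74 mm⁴.
Hole 2 (subtracted): ⌀14, A = 153.938 mm², x = 100 mm, Ī = 1885.74 mm⁴.
Hole 3 (subtracted): ⌀14, A = 153.938 mm², x = 150 mm, Ī = 1885.74 mm⁴.
By symmetry the centroid is at mid-width, x̄ = 100 mm.
Transfer each piece to the centroidal y-axis using Ī + A·d² with d = x − 100:
  plate: d = 0 mm → contributes +20 000 000 mm⁴
  hole 1: d = -50 mm → contributes −386 731 mm⁴
  hole 2: d = 0 mm → contributes −1885.74 mm⁴
  hole 3: d = 50 mm → contributes −386 731 mm⁴
Total I = 19 224 653 mm⁴.

I_yy ≈ 1.922 × 10⁷ mm⁴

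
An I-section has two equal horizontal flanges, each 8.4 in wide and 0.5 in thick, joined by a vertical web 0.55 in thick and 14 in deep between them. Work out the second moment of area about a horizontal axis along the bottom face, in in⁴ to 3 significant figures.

I_base ≈ 1470 in⁴

Decompose the section into non-overlapping parts with the origin at the bottom-left of its bounding rectangle.
Bottom flange: 8.4 × 0.5, A = 4.2 in², y = 0.25 in, Ī = 0.0875 in⁴.
Web: 0.55 × 14, A = 7.7 in², y = 7.5 in, Ī = 125.77 in⁴.
Top flange: 8.4 × 0.5, A = 4.2 in², y = 14.75 in, Ī = 0.0875 in⁴.
Transfer each piece to the base of the section using Ī + A·d² with d = y − 0:
  bottom flange: d = 0.25 in → contributes +0.35 in⁴
  web: d = 7.5 in → contributes +558.89 in⁴
  top flange: d = 14.75 in → contributes +913.85 in⁴
Total I = 1473.1 in⁴.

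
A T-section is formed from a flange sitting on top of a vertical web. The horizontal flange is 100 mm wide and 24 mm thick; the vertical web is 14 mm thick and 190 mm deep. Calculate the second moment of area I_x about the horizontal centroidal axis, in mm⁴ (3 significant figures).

Treat the section as a set of non-overlapping primitives; coordinates are from the bounding-box lower-left.
Flange: 100 × 24, A = 2 400 mm², y = 202 mm, Ī = 115 200 mm⁴.
Web: 14 × 190, A = 2 660 mm², y = 95 mm, Ī = 8 002 167 mm⁴.
Centroid: ȳ = ΣA·y / ΣA = 145.75 mm.
Transfer each piece to the horizontal centroidal axis using Ī + A·d² with d = y − 145.75:
  flange: d = 56.249 mm → contributes +7 708 683 mm⁴
  web: d = -50.751 mm → contributes +14 853 430 mm⁴
Total I = 22 562 113 mm⁴.

I_x ≈ 2.26 × 10⁷ mm⁴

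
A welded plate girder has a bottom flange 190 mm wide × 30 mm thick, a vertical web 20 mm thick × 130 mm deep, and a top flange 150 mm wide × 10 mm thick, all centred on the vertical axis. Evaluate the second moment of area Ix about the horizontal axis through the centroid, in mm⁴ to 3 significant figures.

Ix ≈ 3.54 × 10⁷ mm⁴

Break the section into simple shapes (no overlaps), measuring from the bottom-left corner of the bounding box.
Bottom plate: 190 × 30, A = 5 700 mm², y = 15 mm, Ī = 427 500 mm⁴.
Web plate: 20 × 130, A = 2 600 mm², y = 95 mm, Ī = 3 661 667 mm⁴.
Top plate: 150 × 10, A = 1 500 mm², y = 165 mm, Ī = 12 500 mm⁴.
Centroid: ȳ = ΣA·y / ΣA = 59.184 mm.
Transfer each piece to the horizontal axis through the centroid using Ī + A·d² with d = y − 59.184:
  bottom plate: d = -44.184 mm → contributes +11 555 023 mm⁴
  web plate: d = 35.816 mm → contributes +6 996 971 mm⁴
  top plate: d = 105.82 mm → contributes +16 808 142 mm⁴
Total I = 35 360 136 mm⁴.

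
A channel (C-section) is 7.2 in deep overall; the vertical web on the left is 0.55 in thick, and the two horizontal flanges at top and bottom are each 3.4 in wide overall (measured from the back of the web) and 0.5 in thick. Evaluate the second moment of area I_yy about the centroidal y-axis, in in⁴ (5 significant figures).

Treat the section as a set of non-overlapping primitives; coordinates are from the bounding-box lower-left.
Web: 0.55 × 7.2, A = 3.96 in², x = 0.275 in, Ī = 0.099825 in⁴.
Top flange (beyond web): 2.85 × 0.5, A = 1.425 in², x = 1.975 in, Ī = 0.9645469 in⁴.
Bottom flange (beyond web): 2.85 × 0.5, A = 1.425 in², x = 1.975 in, Ī = 0.9645469 in⁴.
Centroid: x̄ = ΣA·x / ΣA = 0.9864537 in.
Transfer each piece to the centroidal y-axis using Ī + A·d² with d = x − 0.9864537:
  web: d = -0.7114537 in → contributes +2.104244 in⁴
  top flange (beyond web): d = 0.9885463 in → contributes +2.357091 in⁴
  bottom flange (beyond web): d = 0.9885463 in → contributes +2.357091 in⁴
Total I = 6.818425 in⁴.

I_yy ≈ 6.8184 in⁴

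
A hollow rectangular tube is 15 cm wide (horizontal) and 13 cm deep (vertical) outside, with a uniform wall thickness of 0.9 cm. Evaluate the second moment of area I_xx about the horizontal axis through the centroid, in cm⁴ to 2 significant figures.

I_xx ≈ 1200 cm⁴

Split into non-overlapping primitives; take the origin at the lower-left of the bounding box.
Outer rectangle: 15 × 13, A = 195 cm², y = 6.5 cm, Ī = 2 746 cm⁴.
Inner void (subtracted): 13.2 × 11.2, A = 147.8 cm², y = 6.5 cm, Ī = 1 545 cm⁴.
By symmetry the centroid is at mid-height, ȳ = 6.5 cm.
All pieces are centred on the horizontal axis through the centroid, so I = ΣĪ (holes subtracted) = 1 201 cm⁴.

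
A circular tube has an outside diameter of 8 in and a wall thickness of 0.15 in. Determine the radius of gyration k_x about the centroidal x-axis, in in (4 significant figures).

k_x ≈ 2.776 in

Break the section into simple shapes (no overlaps), measuring from the bottom-left corner of the bounding box.
Outer circle: ⌀8, A = 50.2655 in², y = 4 in, Ī = 201.062 in⁴.
Bore (subtracted): ⌀7.7, A = 46.5663 in², y = 4 in, Ī = 172.557 in⁴.
By symmetry the centroid is at mid-height, ȳ = 4 in.
All pieces are centred on the centroidal x-axis, so I = ΣĪ (holes subtracted) = 28.5048 in⁴.
Radius of gyration: k = √(I/A) = √(28.5048 / 3.69923) = 2.7759 in.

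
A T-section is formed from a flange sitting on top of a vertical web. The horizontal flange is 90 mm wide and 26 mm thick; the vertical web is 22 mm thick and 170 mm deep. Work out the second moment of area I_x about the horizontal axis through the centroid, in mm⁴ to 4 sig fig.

I_x ≈ 2.296 × 10⁷ mm⁴

Split into non-overlapping primitives; take the origin at the lower-left of the bounding box.
Flange: 90 × 26, A = 2 340 mm², y = 183 mm, Ī = 131 820 mm⁴.
Web: 22 × 170, A = 3 740 mm², y = 85 mm, Ī = 9 007 167 mm⁴.
Centroid: ȳ = ΣA·y / ΣA = 122.717 mm.
Transfer each piece to the horizontal axis through the centroid using Ī + A·d² with d = y − 122.717:
  flange: d = 60.2829 mm → contributes +8 635 444 mm⁴
  web: d = -37.7171 mm → contributes +14 327 616 mm⁴
Total I = 22 963 060 mm⁴.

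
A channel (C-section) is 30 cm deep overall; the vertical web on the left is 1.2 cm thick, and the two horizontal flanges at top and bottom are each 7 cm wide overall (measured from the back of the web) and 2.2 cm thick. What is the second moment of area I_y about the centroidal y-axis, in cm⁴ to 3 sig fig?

I_y ≈ 259 cm⁴

Treat the section as a set of non-overlapping primitives; coordinates are from the bounding-box lower-left.
Web: 1.2 × 30, A = 36 cm², x = 0.6 cm, Ī = 4.32 cm⁴.
Top flange (beyond web): 5.8 × 2.2, A = 12.76 cm², x = 4.1 cm, Ī = 35.771 cm⁴.
Bottom flange (beyond web): 5.8 × 2.2, A = 12.76 cm², x = 4.1 cm, Ī = 35.771 cm⁴.
Centroid: x̄ = ΣA·x / ΣA = 2.0519 cm.
Transfer each piece to the centroidal y-axis using Ī + A·d² with d = x − 2.0519:
  web: d = -1.4519 cm → contributes +80.207 cm⁴
  top flange (beyond web): d = 2.0481 cm → contributes +89.296 cm⁴
  bottom flange (beyond web): d = 2.0481 cm → contributes +89.296 cm⁴
Total I = 258.8 cm⁴.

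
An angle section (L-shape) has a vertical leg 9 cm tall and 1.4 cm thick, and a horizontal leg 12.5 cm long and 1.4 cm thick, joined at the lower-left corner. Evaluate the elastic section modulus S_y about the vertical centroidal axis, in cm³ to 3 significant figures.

Decompose the section into non-overlapping parts with the origin at the bottom-left of its bounding rectangle.
Vertical leg: 1.4 × 9, A = 12.6 cm², x = 0.7 cm, Ī = 2.058 cm⁴.
Horizontal leg (remainder): 11.1 × 1.4, A = 15.54 cm², x = 6.95 cm, Ī = 159.56 cm⁴.
Centroid: x̄ = ΣA·x / ΣA = 4.1515 cm.
Transfer each piece to the vertical centroidal axis using Ī + A·d² with d = x − 4.1515:
  vertical leg: d = -3.4515 cm → contributes +152.16 cm⁴
  horizontal leg (remainder): d = 2.7985 cm → contributes +281.26 cm⁴
Total I = 433.42 cm⁴.
Extreme fibre distance c = 8.3485 cm; S = I/c = 51.916 cm³.

S_y ≈ 51.9 cm³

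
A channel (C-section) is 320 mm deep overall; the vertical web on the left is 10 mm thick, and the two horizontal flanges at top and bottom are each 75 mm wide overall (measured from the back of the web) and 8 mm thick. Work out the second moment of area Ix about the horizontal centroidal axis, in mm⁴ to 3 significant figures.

Ix ≈ 5.26 × 10⁷ mm⁴

Split into non-overlapping primitives; take the origin at the lower-left of the bounding box.
Web: 10 × 320, A = 3 200 mm², y = 160 mm, Ī = 27 306 667 mm⁴.
Top flange (beyond web): 65 × 8, A = 520 mm², y = 316 mm, Ī = 2773.3 mm⁴.
Bottom flange (beyond web): 65 × 8, A = 520 mm², y = 4 mm, Ī = 2773.3 mm⁴.
By symmetry the centroid is at mid-height, ȳ = 160 mm.
Transfer each piece to the horizontal centroidal axis using Ī + A·d² with d = y − 160:
  web: d = 0 mm → contributes +27 306 667 mm⁴
  top flange (beyond web): d = 156 mm → contributes +12 657 493 mm⁴
  bottom flange (beyond web): d = -156 mm → contributes +12 657 493 mm⁴
Total I = 52 621 653 mm⁴.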